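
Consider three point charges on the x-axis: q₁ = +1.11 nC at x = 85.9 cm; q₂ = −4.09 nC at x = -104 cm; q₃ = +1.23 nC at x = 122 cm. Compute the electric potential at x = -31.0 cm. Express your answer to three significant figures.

-34.6 V

Electric potential is a scalar, so the contributions from each charge add algebraically: V = Σ kqᵢ/rᵢ.
Distances from the field point to each charge: r₁ = 1.17 m, r₂ = 0.730 m, r₃ = 1.53 m.
V = k[(1.11×10⁻⁹)/(1.17) + (-4.09×10⁻⁹)/(0.730) + (1.23×10⁻⁹)/(1.53)] = -34.6 V.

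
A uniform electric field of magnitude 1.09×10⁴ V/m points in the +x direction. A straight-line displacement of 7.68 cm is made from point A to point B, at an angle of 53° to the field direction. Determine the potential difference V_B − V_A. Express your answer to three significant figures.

-504 V

Only the component of displacement along E changes the potential: ΔV = −E·d·cosθ.
ΔV = −(1.09×10⁴ V/m)(0.0768 m)cos53° = -504 V.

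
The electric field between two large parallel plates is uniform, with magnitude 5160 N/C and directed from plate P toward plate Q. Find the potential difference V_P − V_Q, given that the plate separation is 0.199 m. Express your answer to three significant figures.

1030 V

In a uniform field, potential decreases in the direction of E: ΔV = −E·d for a displacement d parallel to E.
Going from Q to P is a displacement of 0.199 m opposite to the field, so V_P − V_Q = +Ed = 1030 V.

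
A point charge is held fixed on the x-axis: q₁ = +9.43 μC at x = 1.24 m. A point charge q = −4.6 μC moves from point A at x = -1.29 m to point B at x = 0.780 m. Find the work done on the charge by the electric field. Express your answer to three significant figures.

0.694 J

The work done by the electric force is W_field = −ΔU = −q(V_B − V_A) = q(V_A − V_B).
At A: distance to the source charge is 2.53 m; V_A = kq₁/r = 3.35×10⁴ V.
At B: distance to the source charge is 0.460 m; V_B = kq₁/r = 1.84×10⁵ V.
ΔV = V_B − V_A = 1.51×10⁵ V.
W_field = −qΔV = −(-4.60×10⁻⁶ C)(1.51×10⁵ V) = 0.694 J.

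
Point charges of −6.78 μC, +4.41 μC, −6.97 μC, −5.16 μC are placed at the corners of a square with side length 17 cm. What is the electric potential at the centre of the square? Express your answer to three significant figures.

-1.08×10⁶ V

The total potential is the scalar sum of each charge's contribution, V = Σ kqᵢ/rᵢ.
The distance from each corner to the centre is a√2/2 = 0.120 m.
V = k[(-6.78×10⁻⁶)/(0.120) + (4.41×10⁻⁶)/(0.120) + (-6.97×10⁻⁶)/(0.120) + (-5.16×10⁻⁶)/(0.120)] = -1.08×10⁶ V.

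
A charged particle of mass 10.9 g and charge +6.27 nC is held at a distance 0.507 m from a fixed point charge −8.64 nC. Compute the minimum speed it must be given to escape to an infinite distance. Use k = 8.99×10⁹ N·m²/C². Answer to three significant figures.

0.0133 m/s

To just escape, total mechanical energy must reach zero at infinity: ½mv²_min + U = 0, so ½mv²_min = −U = |kQq|/r.
|U| = |kQq|/r = (8.99×10⁹ N·m²/C²)(8.64×10⁻⁹)(6.27×10⁻⁹)/(0.507) = 9.61×10⁻⁷ J.
v_min = √(2|U|/m) = √(2·9.61×10⁻⁷/0.0109) = 0.0133 m/s.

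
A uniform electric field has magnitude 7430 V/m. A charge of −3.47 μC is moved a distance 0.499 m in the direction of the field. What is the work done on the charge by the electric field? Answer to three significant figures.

The potential change for a displacement 0.499 m in the direction of the field is ΔV = −Ed = -3710 V.
W_field = −qΔV = -0.0129 J.

-0.0129 J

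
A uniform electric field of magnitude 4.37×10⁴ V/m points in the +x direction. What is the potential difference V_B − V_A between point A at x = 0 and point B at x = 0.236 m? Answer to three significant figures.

-1.03×10⁴ V

In a uniform field, potential decreases in the direction of E: V_B − V_A = −E·Δx.
V_B − V_A = −(4.37×10⁴ V/m)(0.236 m) = -1.03×10⁴ V.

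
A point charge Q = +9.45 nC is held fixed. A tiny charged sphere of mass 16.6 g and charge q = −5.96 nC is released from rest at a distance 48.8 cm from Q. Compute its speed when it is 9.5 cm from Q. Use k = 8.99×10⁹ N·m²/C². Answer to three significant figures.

Only the electrostatic force acts, so mechanical energy is conserved: ½mv² = U₁ − U₂ = kQq(1/r₁ − 1/r₂).
U₁ − U₂ = (8.99×10⁹ N·m²/C²)(9.45×10⁻⁹ C)(-5.96×10⁻⁹ C)(1/0.488 − 1/0.0950) = 4.29×10⁻⁶ J.
v = √(2·4.29×10⁻⁶/0.0166) = 0.0227 m/s.

0.0227 m/s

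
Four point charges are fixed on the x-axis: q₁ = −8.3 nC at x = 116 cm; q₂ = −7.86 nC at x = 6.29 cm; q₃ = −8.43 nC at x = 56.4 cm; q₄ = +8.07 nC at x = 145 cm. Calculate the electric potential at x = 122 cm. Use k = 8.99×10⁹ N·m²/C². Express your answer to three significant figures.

Electric potential is a scalar, so the contributions from each charge add algebraically: V = Σ kqᵢ/rᵢ.
Distances from the field point to each charge: r₁ = 0.0600 m, r₂ = 1.16 m, r₃ = 0.656 m, r₄ = 0.230 m.
V = k[(-8.30×10⁻⁹)/(0.0600) + (-7.86×10⁻⁹)/(1.16) + (-8.43×10⁻⁹)/(0.656) + (8.07×10⁻⁹)/(0.230)] = -1100 V.

-1100 V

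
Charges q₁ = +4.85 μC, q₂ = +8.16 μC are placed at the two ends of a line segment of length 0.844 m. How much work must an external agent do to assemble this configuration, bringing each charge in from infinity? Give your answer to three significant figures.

0.422 J

The assembly work is the sum of pairwise potential energies, U = Σ_{i<j} kqᵢqⱼ/rᵢⱼ.
The separation is r = 0.844 m.
U = (0.422) = 0.422 J.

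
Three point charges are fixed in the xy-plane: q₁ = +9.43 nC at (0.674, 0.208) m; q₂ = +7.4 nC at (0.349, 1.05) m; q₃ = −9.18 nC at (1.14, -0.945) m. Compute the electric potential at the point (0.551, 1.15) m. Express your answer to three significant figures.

Electric potential is a scalar, so the contributions from each charge add algebraically: V = Σ kqᵢ/rᵢ.
Distances from the field point to each charge: r₁ = 0.950 m, r₂ = 0.225 m, r₃ = 2.18 m.
V = k[(9.43×10⁻⁹)/(0.950) + (7.40×10⁻⁹)/(0.225) + (-9.18×10⁻⁹)/(2.18)] = 346 V.

346 V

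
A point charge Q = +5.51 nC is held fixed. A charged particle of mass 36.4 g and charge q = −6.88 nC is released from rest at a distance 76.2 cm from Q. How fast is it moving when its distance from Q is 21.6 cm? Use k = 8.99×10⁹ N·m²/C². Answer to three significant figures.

7.88×10⁻³ m/s

Only the electrostatic force acts, so mechanical energy is conserved: ½mv² = U₁ − U₂ = kQq(1/r₁ − 1/r₂).
U₁ − U₂ = (8.99×10⁹ N·m²/C²)(5.51×10⁻⁹ C)(-6.88×10⁻⁹ C)(1/0.762 − 1/0.216) = 1.13×10⁻⁶ J.
v = √(2·1.13×10⁻⁶/0.0364) = 7.88×10⁻³ m/s.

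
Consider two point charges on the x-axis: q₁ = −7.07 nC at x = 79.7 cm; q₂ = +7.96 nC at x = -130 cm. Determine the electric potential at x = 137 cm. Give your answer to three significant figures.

Electric potential is a scalar, so the contributions from each charge add algebraically: V = Σ kqᵢ/rᵢ.
Distances from the field point to each charge: r₁ = 0.573 m, r₂ = 2.67 m.
V = k[(-7.07×10⁻⁹)/(0.573) + (7.96×10⁻⁹)/(2.67)] = -84.1 V.

-84.1 V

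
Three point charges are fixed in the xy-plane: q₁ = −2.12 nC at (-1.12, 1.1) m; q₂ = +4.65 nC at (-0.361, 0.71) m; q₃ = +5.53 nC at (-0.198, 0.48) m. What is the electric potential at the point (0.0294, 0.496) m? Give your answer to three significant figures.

Electric potential is a scalar, so the contributions from each charge add algebraically: V = Σ kqᵢ/rᵢ.
Distances from the field point to each charge: r₁ = 1.30 m, r₂ = 0.445 m, r₃ = 0.228 m.
V = k[(-2.12×10⁻⁹)/(1.30) + (4.65×10⁻⁹)/(0.445) + (5.53×10⁻⁹)/(0.228)] = 297 V.

297 V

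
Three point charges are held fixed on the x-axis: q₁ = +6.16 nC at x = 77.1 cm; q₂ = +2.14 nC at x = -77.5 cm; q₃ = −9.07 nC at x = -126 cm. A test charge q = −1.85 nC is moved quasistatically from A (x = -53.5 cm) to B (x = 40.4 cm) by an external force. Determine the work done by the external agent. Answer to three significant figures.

-2.00×10⁻⁷ J

For quasistatic motion the external work equals the change in potential energy: W_ext = qΔV = q(V_B − V_A).
At A: distances to the source charges are 1.31 m, 0.240 m, 0.725 m; V_A = Σ kqᵢ/rᵢ = 10.1 V.
At B: distances to the source charges are 0.367 m, 1.18 m, 1.66 m; V_B = Σ kqᵢ/rᵢ = 118 V.
ΔV = V_B − V_A = 108 V.
W_ext = qΔV = (-1.85×10⁻⁹ C)(108 V) = -2.00×10⁻⁷ J.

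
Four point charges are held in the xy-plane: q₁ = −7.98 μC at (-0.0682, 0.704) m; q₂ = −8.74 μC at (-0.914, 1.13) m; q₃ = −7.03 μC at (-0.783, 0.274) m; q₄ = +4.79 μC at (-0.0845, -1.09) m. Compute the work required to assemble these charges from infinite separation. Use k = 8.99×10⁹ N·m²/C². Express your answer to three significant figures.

1.36 J

The assembly work is the sum of pairwise potential energies, U = Σ_{i<j} kqᵢqⱼ/rᵢⱼ.
Pair separations: r₁₂ = 0.947 m, r₁₃ = 0.834 m, r₁₄ = 1.79 m, r₂₃ = 0.866 m, r₂₄ = 2.37 m, r₃₄ = 1.53 m.
Summing all 6 pair terms gives U = 1.36 J.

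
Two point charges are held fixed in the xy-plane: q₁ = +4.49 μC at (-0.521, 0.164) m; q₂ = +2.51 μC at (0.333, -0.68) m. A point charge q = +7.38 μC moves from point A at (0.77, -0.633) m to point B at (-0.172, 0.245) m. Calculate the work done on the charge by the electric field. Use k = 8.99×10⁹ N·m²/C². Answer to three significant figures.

-0.414 J

The work done by the electric force is W_field = −ΔU = −q(V_B − V_A) = q(V_A − V_B).
At A: distances to the source charges are 1.52 m, 0.440 m; V_A = Σ kqᵢ/rᵢ = 7.79×10⁴ V.
At B: distances to the source charges are 0.358 m, 1.05 m; V_B = Σ kqᵢ/rᵢ = 1.34×10⁵ V.
ΔV = V_B − V_A = 5.61×10⁴ V.
W_field = −qΔV = −(7.38×10⁻⁶ C)(5.61×10⁴ V) = -0.414 J.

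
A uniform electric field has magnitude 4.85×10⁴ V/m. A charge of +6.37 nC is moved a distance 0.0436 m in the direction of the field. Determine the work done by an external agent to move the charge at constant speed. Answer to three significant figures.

-1.35×10⁻⁵ J

The potential change for a displacement 0.0436 m in the direction of the field is ΔV = −Ed = -2110 V.
W_ext = qΔV = -1.35×10⁻⁵ J.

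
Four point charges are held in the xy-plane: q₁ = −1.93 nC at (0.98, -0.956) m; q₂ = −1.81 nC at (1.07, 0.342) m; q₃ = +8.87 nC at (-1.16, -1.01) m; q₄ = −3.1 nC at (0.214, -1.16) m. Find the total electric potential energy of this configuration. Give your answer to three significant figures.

-1.85×10⁻⁷ J

The work to assemble the configuration equals its total potential energy, U = Σ kqᵢqⱼ/rᵢⱼ over all pairs.
Pair separations: r₁₂ = 1.30 m, r₁₃ = 2.14 m, r₁₄ = 0.793 m, r₂₃ = 2.61 m, r₂₄ = 1.73 m, r₃₄ = 1.38 m.
Summing all 6 pair terms gives U = -1.85×10⁻⁷ J.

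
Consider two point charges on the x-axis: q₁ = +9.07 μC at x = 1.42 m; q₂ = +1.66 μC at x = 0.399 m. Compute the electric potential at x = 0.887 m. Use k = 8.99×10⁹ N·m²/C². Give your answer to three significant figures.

1.84×10⁵ V

The total potential is the scalar sum of each charge's contribution, V = Σ kqᵢ/rᵢ.
Distances from the field point to each charge: r₁ = 0.533 m, r₂ = 0.488 m.
V = k[(9.07×10⁻⁶)/(0.533) + (1.66×10⁻⁶)/(0.488)] = 1.84×10⁵ V.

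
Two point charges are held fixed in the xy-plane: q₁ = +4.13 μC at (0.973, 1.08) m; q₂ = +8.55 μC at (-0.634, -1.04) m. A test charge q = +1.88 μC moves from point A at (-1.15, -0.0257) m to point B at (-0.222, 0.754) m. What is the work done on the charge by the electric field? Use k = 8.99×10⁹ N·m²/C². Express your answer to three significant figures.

0.0213 J

The work done by the electric force is W_field = −ΔU = −q(V_B − V_A) = q(V_A − V_B).
At A: distances to the source charges are 2.39 m, 1.14 m; V_A = Σ kqᵢ/rᵢ = 8.31×10⁴ V.
At B: distances to the source charges are 1.24 m, 1.84 m; V_B = Σ kqᵢ/rᵢ = 7.17×10⁴ V.
ΔV = V_B − V_A = -1.13×10⁴ V.
W_field = −qΔV = −(1.88×10⁻⁶ C)(-1.13×10⁴ V) = 0.0213 J.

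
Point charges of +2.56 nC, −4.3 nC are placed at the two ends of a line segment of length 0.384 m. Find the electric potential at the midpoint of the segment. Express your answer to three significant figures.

Electric potential is a scalar, so the contributions from each charge add algebraically: V = Σ kqᵢ/rᵢ.
Each charge is 0.192 m from the midpoint.
V = k[(2.56×10⁻⁹)/(0.192) + (-4.30×10⁻⁹)/(0.192)] = -81.5 V.

-81.5 V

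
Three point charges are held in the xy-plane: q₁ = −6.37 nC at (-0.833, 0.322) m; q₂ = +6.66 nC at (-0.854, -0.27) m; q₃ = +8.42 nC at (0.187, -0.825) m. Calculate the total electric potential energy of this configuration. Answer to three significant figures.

The assembly work is the sum of pairwise potential energies, U = Σ_{i<j} kqᵢqⱼ/rᵢⱼ.
Pair separations: r₁₂ = 0.592 m, r₁₃ = 1.53 m, r₂₃ = 1.18 m.
U = (-6.44×10⁻⁷) + (-3.14×10⁻⁷) + (4.27×10⁻⁷) = -5.31×10⁻⁷ J.

-5.31×10⁻⁷ J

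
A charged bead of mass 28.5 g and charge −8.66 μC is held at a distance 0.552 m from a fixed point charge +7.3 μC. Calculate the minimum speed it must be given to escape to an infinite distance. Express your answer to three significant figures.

8.50 m/s

To just escape, total mechanical energy must reach zero at infinity: ½mv²_min + U = 0, so ½mv²_min = −U = |kQq|/r.
|U| = |kQq|/r = (8.99×10⁹ N·m²/C²)(7.30×10⁻⁶)(8.66×10⁻⁶)/(0.552) = 1.03 J.
v_min = √(2|U|/m) = √(2·1.03/0.0285) = 8.50 m/s.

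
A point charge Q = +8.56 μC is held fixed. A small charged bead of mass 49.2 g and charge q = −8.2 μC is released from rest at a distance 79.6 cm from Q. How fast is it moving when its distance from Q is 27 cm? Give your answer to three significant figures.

Only the electrostatic force acts, so mechanical energy is conserved: ½mv² = U₁ − U₂ = kQq(1/r₁ − 1/r₂).
U₁ − U₂ = (8.99×10⁹ N·m²/C²)(8.56×10⁻⁶ C)(-8.20×10⁻⁶ C)(1/0.796 − 1/0.270) = 1.54 J.
v = √(2·1.54/0.0492) = 7.92 m/s.

7.92 m/s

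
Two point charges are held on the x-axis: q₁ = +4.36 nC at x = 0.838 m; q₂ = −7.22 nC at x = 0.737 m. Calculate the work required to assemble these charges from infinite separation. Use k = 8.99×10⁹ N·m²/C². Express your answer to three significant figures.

-2.80×10⁻⁶ J

The work to assemble the configuration equals its total potential energy, U = Σ kqᵢqⱼ/rᵢⱼ over all pairs.
Pair separations: r₁₂ = 0.101 m.
U = (-2.80×10⁻⁶) = -2.80×10⁻⁶ J.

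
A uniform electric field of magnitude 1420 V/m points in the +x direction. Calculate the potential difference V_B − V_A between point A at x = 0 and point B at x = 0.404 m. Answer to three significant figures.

-574 V

In a uniform field, potential decreases in the direction of E: V_B − V_A = −E·Δx.
V_B − V_A = −(1420 V/m)(0.404 m) = -574 V.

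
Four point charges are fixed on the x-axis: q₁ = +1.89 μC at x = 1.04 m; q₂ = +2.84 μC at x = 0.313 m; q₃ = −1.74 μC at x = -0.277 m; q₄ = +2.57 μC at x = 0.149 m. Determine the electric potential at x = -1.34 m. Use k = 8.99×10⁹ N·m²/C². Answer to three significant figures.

2.34×10⁴ V

The total potential is the scalar sum of each charge's contribution, V = Σ kqᵢ/rᵢ.
Distances from the field point to each charge: r₁ = 2.38 m, r₂ = 1.65 m, r₃ = 1.06 m, r₄ = 1.49 m.
V = k[(1.89×10⁻⁶)/(2.38) + (2.84×10⁻⁶)/(1.65) + (-1.74×10⁻⁶)/(1.06) + (2.57×10⁻⁶)/(1.49)] = 2.34×10⁴ V.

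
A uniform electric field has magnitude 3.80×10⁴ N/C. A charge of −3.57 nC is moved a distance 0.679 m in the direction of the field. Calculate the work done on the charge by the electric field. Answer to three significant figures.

The potential change for a displacement 0.679 m in the direction of the field is ΔV = −Ed = -2.58×10⁴ V.
W_field = −qΔV = -9.21×10⁻⁵ J.

-9.21×10⁻⁵ J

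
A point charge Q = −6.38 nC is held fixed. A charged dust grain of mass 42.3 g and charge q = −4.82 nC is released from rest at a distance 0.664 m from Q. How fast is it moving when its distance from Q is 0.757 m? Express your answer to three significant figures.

1.56×10⁻³ m/s

Only the electrostatic force acts, so mechanical energy is conserved: ½mv² = U₁ − U₂ = kQq(1/r₁ − 1/r₂).
U₁ − U₂ = (8.99×10⁹ N·m²/C²)(-6.38×10⁻⁹ C)(-4.82×10⁻⁹ C)(1/0.664 − 1/0.757) = 5.12×10⁻⁸ J.
v = √(2·5.12×10⁻⁸/0.0423) = 1.56×10⁻³ m/s.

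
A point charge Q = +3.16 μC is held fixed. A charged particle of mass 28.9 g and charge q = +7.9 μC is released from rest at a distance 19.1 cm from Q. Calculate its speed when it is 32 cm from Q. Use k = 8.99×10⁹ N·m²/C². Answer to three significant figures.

Only the electrostatic force acts, so mechanical energy is conserved: ½mv² = U₁ − U₂ = kQq(1/r₁ − 1/r₂).
U₁ − U₂ = (8.99×10⁹ N·m²/C²)(3.16×10⁻⁶ C)(7.90×10⁻⁶ C)(1/0.191 − 1/0.320) = 0.474 J.
v = √(2·0.474/0.0289) = 5.73 m/s.

5.73 m/s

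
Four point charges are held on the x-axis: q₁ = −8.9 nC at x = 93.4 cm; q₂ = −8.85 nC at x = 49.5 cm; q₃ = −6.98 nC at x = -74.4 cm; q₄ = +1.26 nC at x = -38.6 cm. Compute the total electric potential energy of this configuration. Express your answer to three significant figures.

1.98×10⁻⁶ J

The work to assemble the configuration equals its total potential energy, U = Σ kqᵢqⱼ/rᵢⱼ over all pairs.
Pair separations: r₁₂ = 0.439 m, r₁₃ = 1.68 m, r₁₄ = 1.32 m, r₂₃ = 1.24 m, r₂₄ = 0.881 m, r₃₄ = 0.358 m.
Summing all 6 pair terms gives U = 1.98×10⁻⁶ J.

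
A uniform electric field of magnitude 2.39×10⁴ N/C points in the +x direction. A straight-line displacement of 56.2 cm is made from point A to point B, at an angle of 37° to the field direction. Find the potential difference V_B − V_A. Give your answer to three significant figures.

-1.07×10⁴ V

Only the component of displacement along E changes the potential: ΔV = −E·d·cosθ.
ΔV = −(2.39×10⁴ V/m)(0.562 m)cos37° = -1.07×10⁴ V.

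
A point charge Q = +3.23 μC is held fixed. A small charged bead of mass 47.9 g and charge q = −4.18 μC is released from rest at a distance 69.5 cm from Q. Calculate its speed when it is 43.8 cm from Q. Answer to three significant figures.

2.07 m/s

Only the electrostatic force acts, so mechanical energy is conserved: ½mv² = U₁ − U₂ = kQq(1/r₁ − 1/r₂).
U₁ − U₂ = (8.99×10⁹ N·m²/C²)(3.23×10⁻⁶ C)(-4.18×10⁻⁶ C)(1/0.695 − 1/0.438) = 0.102 J.
v = √(2·0.102/0.0479) = 2.07 m/s.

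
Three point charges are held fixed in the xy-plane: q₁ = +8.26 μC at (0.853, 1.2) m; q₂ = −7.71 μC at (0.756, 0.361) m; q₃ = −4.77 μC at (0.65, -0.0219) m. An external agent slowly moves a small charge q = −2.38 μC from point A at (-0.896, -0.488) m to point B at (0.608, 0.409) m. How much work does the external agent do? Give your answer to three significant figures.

For quasistatic motion the external work equals the change in potential energy: W_ext = qΔV = q(V_B − V_A).
At A: distances to the source charges are 2.43 m, 1.86 m, 1.61 m; V_A = Σ kqᵢ/rᵢ = -3.33×10⁴ V.
At B: distances to the source charges are 0.828 m, 0.156 m, 0.433 m; V_B = Σ kqᵢ/rᵢ = -4.55×10⁵ V.
ΔV = V_B − V_A = -4.22×10⁵ V.
W_ext = qΔV = (-2.38×10⁻⁶ C)(-4.22×10⁵ V) = 1.00 J.

1.00 J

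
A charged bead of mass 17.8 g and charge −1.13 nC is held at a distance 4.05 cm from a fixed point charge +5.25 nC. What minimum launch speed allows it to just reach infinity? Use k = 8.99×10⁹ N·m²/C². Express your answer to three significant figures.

0.0122 m/s

To just escape, total mechanical energy must reach zero at infinity: ½mv²_min + U = 0, so ½mv²_min = −U = |kQq|/r.
|U| = |kQq|/r = (8.99×10⁹ N·m²/C²)(5.25×10⁻⁹)(1.13×10⁻⁹)/(0.0405) = 1.32×10⁻⁶ J.
v_min = √(2|U|/m) = √(2·1.32×10⁻⁶/0.0178) = 0.0122 m/s.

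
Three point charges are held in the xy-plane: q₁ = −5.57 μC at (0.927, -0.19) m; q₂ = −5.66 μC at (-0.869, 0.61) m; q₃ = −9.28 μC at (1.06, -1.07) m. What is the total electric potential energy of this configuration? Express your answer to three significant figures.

The work to assemble the configuration equals its total potential energy, U = Σ kqᵢqⱼ/rᵢⱼ over all pairs.
Pair separations: r₁₂ = 1.97 m, r₁₃ = 0.890 m, r₂₃ = 2.56 m.
U = (0.144) + (0.522) + (0.185) = 0.851 J.

0.851 J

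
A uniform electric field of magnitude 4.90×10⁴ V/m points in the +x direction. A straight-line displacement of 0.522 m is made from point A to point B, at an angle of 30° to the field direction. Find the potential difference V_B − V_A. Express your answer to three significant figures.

Only the component of displacement along E changes the potential: ΔV = −E·d·cosθ.
ΔV = −(4.90×10⁴ V/m)(0.522 m)cos30° = -2.22×10⁴ V.

-2.22×10⁴ V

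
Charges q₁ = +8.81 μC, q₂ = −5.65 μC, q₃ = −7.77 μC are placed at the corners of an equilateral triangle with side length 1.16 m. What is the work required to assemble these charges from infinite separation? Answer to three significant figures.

-0.576 J

The assembly work is the sum of pairwise potential energies, U = Σ_{i<j} kqᵢqⱼ/rᵢⱼ.
All three pair separations equal the side length, 1.16 m.
U = (-0.386) + (-0.531) + (0.340) = -0.576 J.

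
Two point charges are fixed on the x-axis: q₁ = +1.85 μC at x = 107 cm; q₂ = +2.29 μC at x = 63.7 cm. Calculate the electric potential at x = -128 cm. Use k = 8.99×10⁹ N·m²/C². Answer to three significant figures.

1.78×10⁴ V

The total potential is the scalar sum of each charge's contribution, V = Σ kqᵢ/rᵢ.
Distances from the field point to each charge: r₁ = 2.35 m, r₂ = 1.92 m.
V = k[(1.85×10⁻⁶)/(2.35) + (2.29×10⁻⁶)/(1.92)] = 1.78×10⁴ V.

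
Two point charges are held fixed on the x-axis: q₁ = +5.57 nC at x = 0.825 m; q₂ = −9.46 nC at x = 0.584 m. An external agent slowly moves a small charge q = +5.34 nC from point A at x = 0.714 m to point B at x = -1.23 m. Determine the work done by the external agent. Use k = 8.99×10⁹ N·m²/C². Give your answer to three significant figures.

9.64×10⁻⁷ J

For quasistatic motion the external work equals the change in potential energy: W_ext = qΔV = q(V_B − V_A).
At A: distances to the source charges are 0.111 m, 0.130 m; V_A = Σ kqᵢ/rᵢ = -203 V.
At B: distances to the source charges are 2.05 m, 1.81 m; V_B = Σ kqᵢ/rᵢ = -22.5 V.
ΔV = V_B − V_A = 181 V.
W_ext = qΔV = (5.34×10⁻⁹ C)(181 V) = 9.64×10⁻⁷ J.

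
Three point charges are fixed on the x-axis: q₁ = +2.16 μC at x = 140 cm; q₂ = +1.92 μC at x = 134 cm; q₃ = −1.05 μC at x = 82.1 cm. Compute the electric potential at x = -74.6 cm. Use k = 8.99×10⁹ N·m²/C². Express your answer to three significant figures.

Electric potential is a scalar, so the contributions from each charge add algebraically: V = Σ kqᵢ/rᵢ.
Distances from the field point to each charge: r₁ = 2.15 m, r₂ = 2.09 m, r₃ = 1.57 m.
V = k[(2.16×10⁻⁶)/(2.15) + (1.92×10⁻⁶)/(2.09) + (-1.05×10⁻⁶)/(1.57)] = 1.13×10⁴ V.

1.13×10⁴ V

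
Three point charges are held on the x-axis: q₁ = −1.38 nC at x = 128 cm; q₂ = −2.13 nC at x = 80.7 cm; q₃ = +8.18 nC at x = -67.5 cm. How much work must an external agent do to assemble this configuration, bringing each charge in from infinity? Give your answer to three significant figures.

The assembly work is the sum of pairwise potential energies, U = Σ_{i<j} kqᵢqⱼ/rᵢⱼ.
Pair separations: r₁₂ = 0.473 m, r₁₃ = 1.96 m, r₂₃ = 1.48 m.
U = (5.59×10⁻⁸) + (-5.19×10⁻⁸) + (-1.06×10⁻⁷) = -1.02×10⁻⁷ J.

-1.02×10⁻⁷ J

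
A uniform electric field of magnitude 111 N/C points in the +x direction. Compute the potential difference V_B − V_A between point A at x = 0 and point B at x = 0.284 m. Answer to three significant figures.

-31.5 V

In a uniform field, potential decreases in the direction of E: V_B − V_A = −E·Δx.
V_B − V_A = −(111 V/m)(0.284 m) = -31.5 V.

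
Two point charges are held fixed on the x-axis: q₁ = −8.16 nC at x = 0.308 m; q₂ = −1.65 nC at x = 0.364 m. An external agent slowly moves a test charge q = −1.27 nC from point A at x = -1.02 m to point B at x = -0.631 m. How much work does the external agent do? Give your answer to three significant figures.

3.44×10⁻⁸ J

For quasistatic motion the external work equals the change in potential energy: W_ext = qΔV = q(V_B − V_A).
At A: distances to the source charges are 1.33 m, 1.38 m; V_A = Σ kqᵢ/rᵢ = -66.0 V.
At B: distances to the source charges are 0.939 m, 0.995 m; V_B = Σ kqᵢ/rᵢ = -93.0 V.
ΔV = V_B − V_A = -27.1 V.
W_ext = qΔV = (-1.27×10⁻⁹ C)(-27.1 V) = 3.44×10⁻⁸ J.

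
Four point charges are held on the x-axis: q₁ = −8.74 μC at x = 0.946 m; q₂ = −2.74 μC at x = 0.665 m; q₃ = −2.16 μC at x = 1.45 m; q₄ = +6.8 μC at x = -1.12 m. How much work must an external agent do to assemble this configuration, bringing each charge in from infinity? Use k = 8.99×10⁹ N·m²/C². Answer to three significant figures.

The assembly work is the sum of pairwise potential energies, U = Σ_{i<j} kqᵢqⱼ/rᵢⱼ.
Pair separations: r₁₂ = 0.281 m, r₁₃ = 0.504 m, r₁₄ = 2.07 m, r₂₃ = 0.785 m, r₂₄ = 1.79 m, r₃₄ = 2.57 m.
Summing all 6 pair terms gives U = 0.767 J.

0.767 J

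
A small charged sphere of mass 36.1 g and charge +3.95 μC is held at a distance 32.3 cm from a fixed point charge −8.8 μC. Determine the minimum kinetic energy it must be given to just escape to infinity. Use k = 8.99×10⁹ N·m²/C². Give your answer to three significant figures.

0.967 J

To just escape, total mechanical energy must reach zero at infinity: ½mv²_min + U = 0, so ½mv²_min = −U = |kQq|/r.
|U| = |kQq|/r = (8.99×10⁹ N·m²/C²)(8.80×10⁻⁶)(3.95×10⁻⁶)/(0.323) = 0.967 J.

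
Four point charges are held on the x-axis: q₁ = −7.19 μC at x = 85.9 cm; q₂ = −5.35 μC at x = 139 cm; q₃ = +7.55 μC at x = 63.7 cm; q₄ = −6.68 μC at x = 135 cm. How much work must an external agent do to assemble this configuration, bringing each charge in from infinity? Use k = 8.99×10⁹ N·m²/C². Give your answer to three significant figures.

The assembly work is the sum of pairwise potential energies, U = Σ_{i<j} kqᵢqⱼ/rᵢⱼ.
Pair separations: r₁₂ = 0.531 m, r₁₃ = 0.222 m, r₁₄ = 0.491 m, r₂₃ = 0.753 m, r₂₄ = 0.0400 m, r₃₄ = 0.713 m.
Summing all 6 pair terms gives U = 6.25 J.

6.25 J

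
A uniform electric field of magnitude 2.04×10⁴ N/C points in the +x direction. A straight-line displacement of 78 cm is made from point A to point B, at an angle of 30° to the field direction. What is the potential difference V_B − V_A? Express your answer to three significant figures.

-1.38×10⁴ V

Only the component of displacement along E changes the potential: ΔV = −E·d·cosθ.
ΔV = −(2.04×10⁴ V/m)(0.780 m)cos30° = -1.38×10⁴ V.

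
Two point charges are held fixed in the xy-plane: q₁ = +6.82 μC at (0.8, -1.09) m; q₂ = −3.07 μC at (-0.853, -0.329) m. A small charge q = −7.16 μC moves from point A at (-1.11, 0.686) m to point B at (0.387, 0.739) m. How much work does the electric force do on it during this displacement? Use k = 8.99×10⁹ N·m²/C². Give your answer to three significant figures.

The work done by the electric force is W_field = −ΔU = −q(V_B − V_A) = q(V_A − V_B).
At A: distances to the source charges are 2.61 m, 1.05 m; V_A = Σ kqᵢ/rᵢ = -2850 V.
At B: distances to the source charges are 1.88 m, 1.64 m; V_B = Σ kqᵢ/rᵢ = 1.58×10⁴ V.
ΔV = V_B − V_A = 1.87×10⁴ V.
W_field = −qΔV = −(-7.16×10⁻⁶ C)(1.87×10⁴ V) = 0.134 J.

0.134 J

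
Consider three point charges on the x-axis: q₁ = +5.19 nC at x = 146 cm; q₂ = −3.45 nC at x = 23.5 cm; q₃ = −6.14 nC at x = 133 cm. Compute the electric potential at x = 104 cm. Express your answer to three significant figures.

-118 V

Electric potential is a scalar, so the contributions from each charge add algebraically: V = Σ kqᵢ/rᵢ.
Distances from the field point to each charge: r₁ = 0.420 m, r₂ = 0.805 m, r₃ = 0.290 m.
V = k[(5.19×10⁻⁹)/(0.420) + (-3.45×10⁻⁹)/(0.805) + (-6.14×10⁻⁹)/(0.290)] = -118 V.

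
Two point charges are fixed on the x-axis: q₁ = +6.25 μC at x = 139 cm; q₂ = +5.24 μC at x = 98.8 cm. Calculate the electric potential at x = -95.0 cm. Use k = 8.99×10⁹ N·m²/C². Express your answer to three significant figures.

Electric potential is a scalar, so the contributions from each charge add algebraically: V = Σ kqᵢ/rᵢ.
Distances from the field point to each charge: r₁ = 2.34 m, r₂ = 1.94 m.
V = k[(6.25×10⁻⁶)/(2.34) + (5.24×10⁻⁶)/(1.94)] = 4.83×10⁴ V.

4.83×10⁴ V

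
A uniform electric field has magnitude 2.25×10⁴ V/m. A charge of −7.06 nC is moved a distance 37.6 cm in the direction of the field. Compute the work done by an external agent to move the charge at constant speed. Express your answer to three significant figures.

The potential change for a displacement 37.6 cm in the direction of the field is ΔV = −Ed = -8460 V.
W_ext = qΔV = 5.97×10⁻⁵ J.

5.97×10⁻⁵ J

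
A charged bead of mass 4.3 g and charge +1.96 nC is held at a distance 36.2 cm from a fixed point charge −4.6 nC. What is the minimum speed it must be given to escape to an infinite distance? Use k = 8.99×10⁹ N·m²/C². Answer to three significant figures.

To just escape, total mechanical energy must reach zero at infinity: ½mv²_min + U = 0, so ½mv²_min = −U = |kQq|/r.
|U| = |kQq|/r = (8.99×10⁹ N·m²/C²)(4.60×10⁻⁹)(1.96×10⁻⁹)/(0.362) = 2.24×10⁻⁷ J.
v_min = √(2|U|/m) = √(2·2.24×10⁻⁷/4.30×10⁻³) = 0.0102 m/s.

0.0102 m/s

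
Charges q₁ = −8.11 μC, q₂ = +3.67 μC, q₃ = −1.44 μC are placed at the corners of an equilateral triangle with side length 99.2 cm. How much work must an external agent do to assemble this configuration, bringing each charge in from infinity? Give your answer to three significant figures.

-0.212 J

The work to assemble the configuration equals its total potential energy, U = Σ kqᵢqⱼ/rᵢⱼ over all pairs.
All three pair separations equal the side length, 0.992 m.
U = (-0.270) + (0.106) + (-0.0479) = -0.212 J.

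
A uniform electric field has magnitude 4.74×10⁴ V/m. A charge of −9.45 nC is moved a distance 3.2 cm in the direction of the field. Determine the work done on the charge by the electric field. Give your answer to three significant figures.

The potential change for a displacement 3.2 cm in the direction of the field is ΔV = −Ed = -1520 V.
W_field = −qΔV = -1.43×10⁻⁵ J.

-1.43×10⁻⁵ J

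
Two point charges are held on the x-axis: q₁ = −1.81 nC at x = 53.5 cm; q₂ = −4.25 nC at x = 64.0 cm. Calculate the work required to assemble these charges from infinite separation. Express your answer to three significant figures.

The work to assemble the configuration equals its total potential energy, U = Σ kqᵢqⱼ/rᵢⱼ over all pairs.
Pair separations: r₁₂ = 0.105 m.
U = (6.59×10⁻⁷) = 6.59×10⁻⁷ J.

6.59×10⁻⁷ J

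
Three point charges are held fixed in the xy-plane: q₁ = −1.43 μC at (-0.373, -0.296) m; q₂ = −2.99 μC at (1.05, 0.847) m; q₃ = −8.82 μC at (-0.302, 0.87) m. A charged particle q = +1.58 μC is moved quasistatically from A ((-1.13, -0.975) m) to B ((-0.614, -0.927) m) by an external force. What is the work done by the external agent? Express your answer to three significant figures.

-0.0193 J

For quasistatic motion the external work equals the change in potential energy: W_ext = qΔV = q(V_B − V_A).
At A: distances to the source charges are 1.02 m, 2.84 m, 2.02 m; V_A = Σ kqᵢ/rᵢ = -6.13×10⁴ V.
At B: distances to the source charges are 0.675 m, 2.43 m, 1.82 m; V_B = Σ kqᵢ/rᵢ = -7.36×10⁴ V.
ΔV = V_B − V_A = -1.22×10⁴ V.
W_ext = qΔV = (1.58×10⁻⁶ C)(-1.22×10⁴ V) = -0.0193 J.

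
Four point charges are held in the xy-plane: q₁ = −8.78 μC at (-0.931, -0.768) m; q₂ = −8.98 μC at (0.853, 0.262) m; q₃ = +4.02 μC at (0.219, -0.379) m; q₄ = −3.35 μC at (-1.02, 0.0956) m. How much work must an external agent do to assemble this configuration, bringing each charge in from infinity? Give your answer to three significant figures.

The assembly work is the sum of pairwise potential energies, U = Σ_{i<j} kqᵢqⱼ/rᵢⱼ.
Pair separations: r₁₂ = 2.06 m, r₁₃ = 1.21 m, r₁₄ = 0.868 m, r₂₃ = 0.902 m, r₂₄ = 1.88 m, r₃₄ = 1.33 m.
Summing all 6 pair terms gives U = 0.0799 J.

0.0799 J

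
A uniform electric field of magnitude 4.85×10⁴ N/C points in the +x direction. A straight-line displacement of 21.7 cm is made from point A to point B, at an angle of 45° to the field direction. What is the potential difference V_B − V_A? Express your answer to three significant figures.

Only the component of displacement along E changes the potential: ΔV = −E·d·cosθ.
ΔV = −(4.85×10⁴ V/m)(0.217 m)cos45° = -7440 V.

-7440 V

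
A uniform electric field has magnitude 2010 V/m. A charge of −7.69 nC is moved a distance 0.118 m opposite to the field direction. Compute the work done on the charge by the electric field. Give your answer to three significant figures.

1.82×10⁻⁶ J

The potential change for a displacement 0.118 m opposite to the field direction is ΔV = +Ed = 237 V.
W_field = −qΔV = 1.82×10⁻⁶ J.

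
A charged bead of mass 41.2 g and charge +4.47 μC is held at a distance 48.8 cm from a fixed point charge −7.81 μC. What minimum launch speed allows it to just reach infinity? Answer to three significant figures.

5.59 m/s

To just escape, total mechanical energy must reach zero at infinity: ½mv²_min + U = 0, so ½mv²_min = −U = |kQq|/r.
|U| = |kQq|/r = (8.99×10⁹ N·m²/C²)(7.81×10⁻⁶)(4.47×10⁻⁶)/(0.488) = 0.643 J.
v_min = √(2|U|/m) = √(2·0.643/0.0412) = 5.59 m/s.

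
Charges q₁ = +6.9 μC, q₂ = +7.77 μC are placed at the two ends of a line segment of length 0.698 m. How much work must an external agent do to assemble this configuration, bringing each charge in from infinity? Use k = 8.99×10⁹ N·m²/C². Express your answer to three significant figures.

0.691 J

The work to assemble the configuration equals its total potential energy, U = Σ kqᵢqⱼ/rᵢⱼ over all pairs.
The separation is r = 0.698 m.
U = (0.691) = 0.691 J.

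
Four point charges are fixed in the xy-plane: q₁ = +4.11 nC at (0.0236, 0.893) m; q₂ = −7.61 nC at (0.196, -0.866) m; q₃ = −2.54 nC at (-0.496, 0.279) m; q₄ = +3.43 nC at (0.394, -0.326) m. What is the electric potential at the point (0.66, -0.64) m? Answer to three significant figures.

-50.8 V

The total potential is the scalar sum of each charge's contribution, V = Σ kqᵢ/rᵢ.
Distances from the field point to each charge: r₁ = 1.66 m, r₂ = 0.516 m, r₃ = 1.48 m, r₄ = 0.412 m.
V = k[(4.11×10⁻⁹)/(1.66) + (-7.61×10⁻⁹)/(0.516) + (-2.54×10⁻⁹)/(1.48) + (3.43×10⁻⁹)/(0.412)] = -50.8 V.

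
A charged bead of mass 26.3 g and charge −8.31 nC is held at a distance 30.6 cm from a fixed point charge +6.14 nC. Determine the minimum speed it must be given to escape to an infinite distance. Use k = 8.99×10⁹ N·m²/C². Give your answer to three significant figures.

To just escape, total mechanical energy must reach zero at infinity: ½mv²_min + U = 0, so ½mv²_min = −U = |kQq|/r.
|U| = |kQq|/r = (8.99×10⁹ N·m²/C²)(6.14×10⁻⁹)(8.31×10⁻⁹)/(0.306) = 1.50×10⁻⁶ J.
v_min = √(2|U|/m) = √(2·1.50×10⁻⁶/0.0263) = 0.0107 m/s.

0.0107 m/s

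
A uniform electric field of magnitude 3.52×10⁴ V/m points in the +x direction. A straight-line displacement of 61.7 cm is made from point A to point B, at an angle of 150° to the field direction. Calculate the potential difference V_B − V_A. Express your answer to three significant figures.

Only the component of displacement along E changes the potential: ΔV = −E·d·cosθ.
ΔV = −(3.52×10⁴ V/m)(0.617 m)cos150° = 1.88×10⁴ V.

1.88×10⁴ V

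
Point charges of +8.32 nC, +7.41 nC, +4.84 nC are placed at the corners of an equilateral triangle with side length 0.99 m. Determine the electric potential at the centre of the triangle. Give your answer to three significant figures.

Electric potential is a scalar, so the contributions from each charge add algebraically: V = Σ kqᵢ/rᵢ.
The distance from each vertex to the centroid is a/√3 = 0.572 m.
V = k[(8.32×10⁻⁹)/(0.572) + (7.41×10⁻⁹)/(0.572) + (4.84×10⁻⁹)/(0.572)] = 324 V.

324 V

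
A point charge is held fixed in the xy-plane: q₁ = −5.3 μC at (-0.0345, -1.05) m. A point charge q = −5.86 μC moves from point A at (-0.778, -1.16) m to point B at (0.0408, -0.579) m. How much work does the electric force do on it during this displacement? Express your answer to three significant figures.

-0.214 J

The work done by the electric force is W_field = −ΔU = −q(V_B − V_A) = q(V_A − V_B).
At A: distance to the source charge is 0.752 m; V_A = kq₁/r = -6.34×10⁴ V.
At B: distance to the source charge is 0.477 m; V_B = kq₁/r = -9.99×10⁴ V.
ΔV = V_B − V_A = -3.65×10⁴ V.
W_field = −qΔV = −(-5.86×10⁻⁶ C)(-3.65×10⁴ V) = -0.214 J.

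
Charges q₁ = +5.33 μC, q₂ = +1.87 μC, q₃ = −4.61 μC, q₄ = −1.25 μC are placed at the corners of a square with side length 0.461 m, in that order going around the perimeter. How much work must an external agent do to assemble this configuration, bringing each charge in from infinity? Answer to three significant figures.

-0.362 J

The assembly work is the sum of pairwise potential energies, U = Σ_{i<j} kqᵢqⱼ/rᵢⱼ.
The four side pairs have separation 0.461 m and the two diagonal pairs 0.652 m.
Summing all 6 pair terms gives U = -0.362 J.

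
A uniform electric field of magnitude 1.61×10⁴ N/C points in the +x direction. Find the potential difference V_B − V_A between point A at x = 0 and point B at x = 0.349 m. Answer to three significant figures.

In a uniform field, potential decreases in the direction of E: V_B − V_A = −E·Δx.
V_B − V_A = −(1.61×10⁴ V/m)(0.349 m) = -5620 V.

-5620 V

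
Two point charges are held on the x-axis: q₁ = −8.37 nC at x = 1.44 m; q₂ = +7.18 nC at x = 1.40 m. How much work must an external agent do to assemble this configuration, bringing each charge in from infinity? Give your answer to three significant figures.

The work to assemble the configuration equals its total potential energy, U = Σ kqᵢqⱼ/rᵢⱼ over all pairs.
Pair separations: r₁₂ = 0.0400 m.
U = (-1.35×10⁻⁵) = -1.35×10⁻⁵ J.

-1.35×10⁻⁵ J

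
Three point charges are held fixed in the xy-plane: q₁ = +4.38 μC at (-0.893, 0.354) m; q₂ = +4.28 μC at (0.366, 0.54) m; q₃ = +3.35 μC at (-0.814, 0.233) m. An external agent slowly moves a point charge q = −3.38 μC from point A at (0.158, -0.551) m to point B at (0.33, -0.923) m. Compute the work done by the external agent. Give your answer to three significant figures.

0.0678 J

For quasistatic motion the external work equals the change in potential energy: W_ext = qΔV = q(V_B − V_A).
At A: distances to the source charges are 1.39 m, 1.11 m, 1.25 m; V_A = Σ kqᵢ/rᵢ = 8.72×10⁴ V.
At B: distances to the source charges are 1.77 m, 1.46 m, 1.63 m; V_B = Σ kqᵢ/rᵢ = 6.71×10⁴ V.
ΔV = V_B − V_A = -2.01×10⁴ V.
W_ext = qΔV = (-3.38×10⁻⁶ C)(-2.01×10⁴ V) = 0.0678 J.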